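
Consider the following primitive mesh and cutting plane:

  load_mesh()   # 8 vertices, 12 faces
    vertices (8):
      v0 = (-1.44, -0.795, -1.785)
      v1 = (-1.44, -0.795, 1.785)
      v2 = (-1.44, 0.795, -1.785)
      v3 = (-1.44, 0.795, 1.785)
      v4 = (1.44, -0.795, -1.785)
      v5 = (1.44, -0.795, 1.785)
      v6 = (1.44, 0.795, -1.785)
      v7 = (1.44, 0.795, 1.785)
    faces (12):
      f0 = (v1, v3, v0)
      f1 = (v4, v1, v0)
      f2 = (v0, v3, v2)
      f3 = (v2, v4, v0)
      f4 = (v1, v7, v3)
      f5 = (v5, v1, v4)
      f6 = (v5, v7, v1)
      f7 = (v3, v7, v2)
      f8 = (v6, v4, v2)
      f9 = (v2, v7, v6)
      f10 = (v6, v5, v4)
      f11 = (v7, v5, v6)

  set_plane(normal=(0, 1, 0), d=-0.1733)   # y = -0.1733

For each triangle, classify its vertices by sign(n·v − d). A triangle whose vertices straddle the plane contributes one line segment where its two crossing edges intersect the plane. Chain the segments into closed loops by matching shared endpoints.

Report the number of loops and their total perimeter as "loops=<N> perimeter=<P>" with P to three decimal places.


Straddling triangles (8 of 12):
  (v1,v3,v0) [-+-] → (-1.44, -0.1733, 1.785)–(-1.44, -0.1733, -0.389108)  len=2.1741
  (v0,v3,v2) [-++] → (-1.44, -0.1733, -0.389108)–(-1.44, -0.1733, -1.785)  len=1.3959
  (v2,v4,v0) [+--] → (0.313902, -0.1733, -1.785)–(-1.44, -0.1733, -1.785)  len=1.7539
  (v1,v7,v3) [-++] → (-0.313902, -0.1733, 1.785)–(-1.44, -0.1733, 1.785)  len=1.1261
  (v5,v7,v1) [-+-] → (1.44, -0.1733, 1.785)–(-0.313902, -0.1733, 1.785)  len=1.7539
  (v6,v4,v2) [+-+] → (1.44, -0.1733, -1.785)–(0.313902, -0.1733, -1.785)  len=1.1261
  (v6,v5,v4) [+--] → (1.44, -0.1733, 0.389108)–(1.44, -0.1733, -1.785)  len=2.1741
  (v7,v5,v6) [+-+] → (1.44, -0.1733, 1.785)–(1.44, -0.1733, 0.389108)  len=1.3959

Chained into 1 loop(s):
  loop 1: 8 segments, perimeter = 12.9000
Total perimeter = 12.900

loops=1 perimeter=12.900


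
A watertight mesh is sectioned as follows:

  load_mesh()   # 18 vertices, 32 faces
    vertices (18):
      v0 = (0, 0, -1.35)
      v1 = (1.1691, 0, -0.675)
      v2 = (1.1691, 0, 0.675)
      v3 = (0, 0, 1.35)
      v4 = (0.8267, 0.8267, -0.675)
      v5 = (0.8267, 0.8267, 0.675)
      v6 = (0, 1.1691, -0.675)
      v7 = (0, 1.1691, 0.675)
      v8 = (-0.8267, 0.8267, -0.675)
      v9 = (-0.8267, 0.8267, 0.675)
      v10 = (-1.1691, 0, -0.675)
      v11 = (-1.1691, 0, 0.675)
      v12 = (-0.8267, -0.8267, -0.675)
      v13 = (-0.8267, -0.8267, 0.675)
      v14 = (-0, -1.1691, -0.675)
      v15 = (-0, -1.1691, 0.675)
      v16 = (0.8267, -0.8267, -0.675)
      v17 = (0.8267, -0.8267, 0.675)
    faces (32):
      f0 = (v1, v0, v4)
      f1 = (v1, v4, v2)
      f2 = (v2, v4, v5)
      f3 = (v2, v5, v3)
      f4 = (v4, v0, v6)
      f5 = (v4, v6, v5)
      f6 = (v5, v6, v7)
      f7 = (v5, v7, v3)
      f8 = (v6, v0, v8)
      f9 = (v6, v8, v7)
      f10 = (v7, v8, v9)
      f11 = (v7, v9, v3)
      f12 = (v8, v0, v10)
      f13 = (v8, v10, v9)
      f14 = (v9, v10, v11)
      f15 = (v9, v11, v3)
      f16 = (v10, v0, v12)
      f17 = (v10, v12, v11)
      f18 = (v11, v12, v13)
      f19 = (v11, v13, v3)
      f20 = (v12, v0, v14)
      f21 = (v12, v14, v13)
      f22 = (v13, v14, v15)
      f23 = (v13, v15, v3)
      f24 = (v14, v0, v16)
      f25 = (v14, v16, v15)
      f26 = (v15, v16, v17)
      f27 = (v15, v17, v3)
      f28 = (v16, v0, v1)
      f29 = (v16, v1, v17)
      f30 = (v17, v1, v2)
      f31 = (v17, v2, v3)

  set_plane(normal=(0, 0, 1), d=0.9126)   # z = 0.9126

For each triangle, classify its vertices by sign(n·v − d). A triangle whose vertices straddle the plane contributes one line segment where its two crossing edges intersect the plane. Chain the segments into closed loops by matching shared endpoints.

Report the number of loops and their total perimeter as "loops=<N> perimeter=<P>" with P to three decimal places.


loops=1 perimeter=4.639

Straddling triangles (8 of 32):
  (v2,v5,v3) [--+] → (0.535702, 0.535702, 0.9126)–(0.757577, 0, 0.9126)  len=0.5798
  (v5,v7,v3) [--+] → (0, 0.757577, 0.9126)–(0.535702, 0.535702, 0.9126)  len=0.5798
  (v7,v9,v3) [--+] → (-0.535702, 0.535702, 0.9126)–(0, 0.757577, 0.9126)  len=0.5798
  (v9,v11,v3) [--+] → (-0.757577, 0, 0.9126)–(-0.535702, 0.535702, 0.9126)  len=0.5798
  (v11,v13,v3) [--+] → (-0.535702, -0.535702, 0.9126)–(-0.757577, 0, 0.9126)  len=0.5798
  (v13,v15,v3) [--+] → (0, -0.757577, 0.9126)–(-0.535702, -0.535702, 0.9126)  len=0.5798
  (v15,v17,v3) [--+] → (0.535702, -0.535702, 0.9126)–(0, -0.757577, 0.9126)  len=0.5798
  (v17,v2,v3) [--+] → (0.757577, 0, 0.9126)–(0.535702, -0.535702, 0.9126)  len=0.5798

Chained into 1 loop(s):
  loop 1: 8 segments, perimeter = 4.6387
Total perimeter = 4.639


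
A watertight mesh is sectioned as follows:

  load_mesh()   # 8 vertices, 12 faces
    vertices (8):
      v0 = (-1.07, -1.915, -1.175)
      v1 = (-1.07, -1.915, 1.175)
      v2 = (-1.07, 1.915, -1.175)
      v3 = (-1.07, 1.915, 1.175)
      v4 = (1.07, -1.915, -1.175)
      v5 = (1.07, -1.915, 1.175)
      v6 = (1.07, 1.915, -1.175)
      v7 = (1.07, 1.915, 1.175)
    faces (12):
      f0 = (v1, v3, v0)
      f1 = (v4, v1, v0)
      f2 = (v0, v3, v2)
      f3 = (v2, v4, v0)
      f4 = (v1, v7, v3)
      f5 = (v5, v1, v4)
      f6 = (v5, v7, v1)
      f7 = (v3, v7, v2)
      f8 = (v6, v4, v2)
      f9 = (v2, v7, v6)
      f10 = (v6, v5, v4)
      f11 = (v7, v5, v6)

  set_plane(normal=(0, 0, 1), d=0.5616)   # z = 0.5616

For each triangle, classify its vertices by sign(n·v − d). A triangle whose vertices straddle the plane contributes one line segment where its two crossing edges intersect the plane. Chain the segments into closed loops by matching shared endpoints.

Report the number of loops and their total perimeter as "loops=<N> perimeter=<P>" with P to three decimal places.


Straddling triangles (8 of 12):
  (v1,v3,v0) [++-] → (-1.07, 0.915289, 0.5616)–(-1.07, -1.915, 0.5616)  len=2.8303
  (v4,v1,v0) [-+-] → (-0.511414, -1.915, 0.5616)–(-1.07, -1.915, 0.5616)  len=0.5586
  (v0,v3,v2) [-+-] → (-1.07, 0.915289, 0.5616)–(-1.07, 1.915, 0.5616)  len=0.9997
  (v5,v1,v4) [++-] → (-0.511414, -1.915, 0.5616)–(1.07, -1.915, 0.5616)  len=1.5814
  (v3,v7,v2) [++-] → (0.511414, 1.915, 0.5616)–(-1.07, 1.915, 0.5616)  len=1.5814
  (v2,v7,v6) [-+-] → (0.511414, 1.915, 0.5616)–(1.07, 1.915, 0.5616)  len=0.5586
  (v6,v5,v4) [-+-] → (1.07, -0.915289, 0.5616)–(1.07, -1.915, 0.5616)  len=0.9997
  (v7,v5,v6) [++-] → (1.07, -0.915289, 0.5616)–(1.07, 1.915, 0.5616)  len=2.8303

Chained into 1 loop(s):
  loop 1: 8 segments, perimeter = 11.9400
Total perimeter = 11.940

loops=1 perimeter=11.940


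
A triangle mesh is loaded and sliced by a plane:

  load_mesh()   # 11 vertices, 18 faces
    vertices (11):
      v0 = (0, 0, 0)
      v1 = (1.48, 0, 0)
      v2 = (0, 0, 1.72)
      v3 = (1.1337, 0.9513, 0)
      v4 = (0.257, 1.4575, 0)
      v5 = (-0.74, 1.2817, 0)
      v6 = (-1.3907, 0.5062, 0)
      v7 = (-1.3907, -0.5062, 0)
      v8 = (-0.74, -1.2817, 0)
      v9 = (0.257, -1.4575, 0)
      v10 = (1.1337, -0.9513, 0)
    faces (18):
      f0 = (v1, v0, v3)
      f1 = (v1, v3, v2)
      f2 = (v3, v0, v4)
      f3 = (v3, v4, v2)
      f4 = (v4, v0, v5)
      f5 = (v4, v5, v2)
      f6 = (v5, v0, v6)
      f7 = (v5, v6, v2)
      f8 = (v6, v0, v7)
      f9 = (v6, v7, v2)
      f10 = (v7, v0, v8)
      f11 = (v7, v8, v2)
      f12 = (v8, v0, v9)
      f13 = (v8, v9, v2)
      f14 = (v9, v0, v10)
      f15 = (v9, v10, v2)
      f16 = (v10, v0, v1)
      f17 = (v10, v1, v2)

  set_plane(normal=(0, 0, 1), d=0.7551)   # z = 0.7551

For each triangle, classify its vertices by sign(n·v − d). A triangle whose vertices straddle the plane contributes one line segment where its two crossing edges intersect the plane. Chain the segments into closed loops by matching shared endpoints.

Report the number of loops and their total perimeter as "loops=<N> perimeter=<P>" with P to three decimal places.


Straddling triangles (9 of 18):
  (v1,v3,v2) [--+] → (0.635993, 0.533668, 0.7551)–(0.830263, 0, 0.7551)  len=0.5679
  (v3,v4,v2) [--+] → (0.144174, 0.817641, 0.7551)–(0.635993, 0.533668, 0.7551)  len=0.5679
  (v4,v5,v2) [--+] → (-0.415131, 0.719019, 0.7551)–(0.144174, 0.817641, 0.7551)  len=0.5679
  (v5,v6,v2) [--+] → (-0.780167, 0.283972, 0.7551)–(-0.415131, 0.719019, 0.7551)  len=0.5679
  (v6,v7,v2) [--+] → (-0.780167, -0.283972, 0.7551)–(-0.780167, 0.283972, 0.7551)  len=0.5679
  (v7,v8,v2) [--+] → (-0.415131, -0.719019, 0.7551)–(-0.780167, -0.283972, 0.7551)  len=0.5679
  (v8,v9,v2) [--+] → (0.144174, -0.817641, 0.7551)–(-0.415131, -0.719019, 0.7551)  len=0.5679
  (v9,v10,v2) [--+] → (0.635993, -0.533668, 0.7551)–(0.144174, -0.817641, 0.7551)  len=0.5679
  (v10,v1,v2) [--+] → (0.830263, 0, 0.7551)–(0.635993, -0.533668, 0.7551)  len=0.5679

Chained into 1 loop(s):
  loop 1: 9 segments, perimeter = 5.1113
Total perimeter = 5.111

loops=1 perimeter=5.111


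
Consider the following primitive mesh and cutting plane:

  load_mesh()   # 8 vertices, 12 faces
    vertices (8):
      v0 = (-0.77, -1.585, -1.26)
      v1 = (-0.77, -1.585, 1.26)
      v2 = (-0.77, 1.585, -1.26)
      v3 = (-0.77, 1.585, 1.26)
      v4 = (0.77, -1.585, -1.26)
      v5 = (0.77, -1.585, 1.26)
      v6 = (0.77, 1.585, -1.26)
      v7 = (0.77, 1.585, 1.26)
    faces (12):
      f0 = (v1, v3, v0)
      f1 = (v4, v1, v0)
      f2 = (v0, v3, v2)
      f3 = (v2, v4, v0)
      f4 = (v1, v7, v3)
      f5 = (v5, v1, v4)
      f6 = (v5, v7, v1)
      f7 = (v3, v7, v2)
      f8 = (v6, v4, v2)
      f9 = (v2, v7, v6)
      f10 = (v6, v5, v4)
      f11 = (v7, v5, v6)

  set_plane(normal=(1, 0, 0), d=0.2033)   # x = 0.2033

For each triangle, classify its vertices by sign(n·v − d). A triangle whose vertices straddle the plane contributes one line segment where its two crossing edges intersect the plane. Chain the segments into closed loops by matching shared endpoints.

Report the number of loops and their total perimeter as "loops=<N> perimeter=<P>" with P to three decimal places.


Straddling triangles (8 of 12):
  (v4,v1,v0) [+--] → (0.2033, -1.585, -0.332673)–(0.2033, -1.585, -1.26)  len=0.9273
  (v2,v4,v0) [-+-] → (0.2033, -0.418481, -1.26)–(0.2033, -1.585, -1.26)  len=1.1665
  (v1,v7,v3) [-+-] → (0.2033, 0.418481, 1.26)–(0.2033, 1.585, 1.26)  len=1.1665
  (v5,v1,v4) [+-+] → (0.2033, -1.585, 1.26)–(0.2033, -1.585, -0.332673)  len=1.5927
  (v5,v7,v1) [++-] → (0.2033, 0.418481, 1.26)–(0.2033, -1.585, 1.26)  len=2.0035
  (v3,v7,v2) [-+-] → (0.2033, 1.585, 1.26)–(0.2033, 1.585, 0.332673)  len=0.9273
  (v6,v4,v2) [++-] → (0.2033, -0.418481, -1.26)–(0.2033, 1.585, -1.26)  len=2.0035
  (v2,v7,v6) [-++] → (0.2033, 1.585, 0.332673)–(0.2033, 1.585, -1.26)  len=1.5927

Chained into 1 loop(s):
  loop 1: 8 segments, perimeter = 11.3800
Total perimeter = 11.380

loops=1 perimeter=11.380


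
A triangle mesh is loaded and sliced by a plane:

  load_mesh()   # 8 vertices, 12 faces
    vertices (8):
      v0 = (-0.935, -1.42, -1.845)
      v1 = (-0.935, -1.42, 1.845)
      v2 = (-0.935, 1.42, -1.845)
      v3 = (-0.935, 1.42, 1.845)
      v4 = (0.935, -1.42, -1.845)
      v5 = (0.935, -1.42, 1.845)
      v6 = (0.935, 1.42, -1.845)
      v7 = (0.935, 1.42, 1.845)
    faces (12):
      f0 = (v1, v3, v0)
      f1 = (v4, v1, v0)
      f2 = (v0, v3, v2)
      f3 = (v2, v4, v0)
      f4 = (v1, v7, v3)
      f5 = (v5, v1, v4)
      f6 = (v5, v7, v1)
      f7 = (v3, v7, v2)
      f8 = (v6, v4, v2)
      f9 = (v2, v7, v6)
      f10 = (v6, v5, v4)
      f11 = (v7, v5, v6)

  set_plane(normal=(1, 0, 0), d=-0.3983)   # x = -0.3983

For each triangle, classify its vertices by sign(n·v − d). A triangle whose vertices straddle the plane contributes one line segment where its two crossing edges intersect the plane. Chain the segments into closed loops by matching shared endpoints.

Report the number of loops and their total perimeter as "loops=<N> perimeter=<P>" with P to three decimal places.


Straddling triangles (8 of 12):
  (v4,v1,v0) [+--] → (-0.3983, -1.42, 0.78595)–(-0.3983, -1.42, -1.845)  len=2.6310
  (v2,v4,v0) [-+-] → (-0.3983, 0.604905, -1.845)–(-0.3983, -1.42, -1.845)  len=2.0249
  (v1,v7,v3) [-+-] → (-0.3983, -0.604905, 1.845)–(-0.3983, 1.42, 1.845)  len=2.0249
  (v5,v1,v4) [+-+] → (-0.3983, -1.42, 1.845)–(-0.3983, -1.42, 0.78595)  len=1.0590
  (v5,v7,v1) [++-] → (-0.3983, -0.604905, 1.845)–(-0.3983, -1.42, 1.845)  len=0.8151
  (v3,v7,v2) [-+-] → (-0.3983, 1.42, 1.845)–(-0.3983, 1.42, -0.78595)  len=2.6310
  (v6,v4,v2) [++-] → (-0.3983, 0.604905, -1.845)–(-0.3983, 1.42, -1.845)  len=0.8151
  (v2,v7,v6) [-++] → (-0.3983, 1.42, -0.78595)–(-0.3983, 1.42, -1.845)  len=1.0590

Chained into 1 loop(s):
  loop 1: 8 segments, perimeter = 13.0600
Total perimeter = 13.060

loops=1 perimeter=13.060


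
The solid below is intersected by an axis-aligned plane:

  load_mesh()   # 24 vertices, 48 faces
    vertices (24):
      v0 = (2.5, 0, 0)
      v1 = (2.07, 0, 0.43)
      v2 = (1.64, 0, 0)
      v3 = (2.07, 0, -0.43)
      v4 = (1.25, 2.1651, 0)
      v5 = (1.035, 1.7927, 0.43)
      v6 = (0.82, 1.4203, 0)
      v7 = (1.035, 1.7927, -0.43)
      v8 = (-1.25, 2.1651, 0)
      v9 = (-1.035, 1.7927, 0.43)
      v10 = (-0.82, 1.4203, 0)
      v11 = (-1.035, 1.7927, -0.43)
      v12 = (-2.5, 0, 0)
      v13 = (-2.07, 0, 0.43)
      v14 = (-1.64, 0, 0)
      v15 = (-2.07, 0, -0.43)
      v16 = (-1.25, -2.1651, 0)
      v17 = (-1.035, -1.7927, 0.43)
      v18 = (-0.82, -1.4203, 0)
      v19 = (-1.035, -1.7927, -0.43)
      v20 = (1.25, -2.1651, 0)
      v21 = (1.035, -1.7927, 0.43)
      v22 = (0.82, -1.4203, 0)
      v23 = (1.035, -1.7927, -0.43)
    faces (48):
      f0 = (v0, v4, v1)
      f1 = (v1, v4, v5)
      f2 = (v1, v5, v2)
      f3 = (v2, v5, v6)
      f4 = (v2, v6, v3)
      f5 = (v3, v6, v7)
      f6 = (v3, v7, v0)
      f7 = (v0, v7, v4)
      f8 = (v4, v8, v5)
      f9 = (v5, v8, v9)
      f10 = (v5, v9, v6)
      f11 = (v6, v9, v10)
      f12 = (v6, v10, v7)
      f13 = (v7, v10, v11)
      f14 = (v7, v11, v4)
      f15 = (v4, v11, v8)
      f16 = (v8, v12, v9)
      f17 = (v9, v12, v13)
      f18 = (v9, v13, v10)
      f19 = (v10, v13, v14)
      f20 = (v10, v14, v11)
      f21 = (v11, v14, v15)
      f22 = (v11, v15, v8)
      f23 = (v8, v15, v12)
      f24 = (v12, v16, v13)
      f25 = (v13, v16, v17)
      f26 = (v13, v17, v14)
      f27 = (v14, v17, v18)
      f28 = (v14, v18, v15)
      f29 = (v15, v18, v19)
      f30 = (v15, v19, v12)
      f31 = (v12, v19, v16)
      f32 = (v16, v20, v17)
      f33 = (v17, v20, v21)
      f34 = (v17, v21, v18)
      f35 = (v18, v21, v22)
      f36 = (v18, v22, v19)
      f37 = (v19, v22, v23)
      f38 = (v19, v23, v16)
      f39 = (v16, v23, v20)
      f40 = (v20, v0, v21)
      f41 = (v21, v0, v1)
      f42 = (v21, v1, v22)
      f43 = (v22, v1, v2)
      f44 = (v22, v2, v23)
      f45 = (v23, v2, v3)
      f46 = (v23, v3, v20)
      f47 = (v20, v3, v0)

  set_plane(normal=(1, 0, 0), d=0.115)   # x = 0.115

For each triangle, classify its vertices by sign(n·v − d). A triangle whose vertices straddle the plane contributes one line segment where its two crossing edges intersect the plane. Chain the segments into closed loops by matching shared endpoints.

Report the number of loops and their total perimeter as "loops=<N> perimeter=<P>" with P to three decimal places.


Straddling triangles (16 of 48):
  (v4,v8,v5) [+-+] → (0.115, 2.1651, 0)–(0.115, 1.94264, 0.256871)  len=0.3398
  (v5,v8,v9) [+--] → (0.115, 1.94264, 0.256871)–(0.115, 1.7927, 0.43)  len=0.2290
  (v5,v9,v6) [+-+] → (0.115, 1.7927, 0.43)–(0.115, 1.56183, 0.163423)  len=0.3527
  (v6,v9,v10) [+--] → (0.115, 1.56183, 0.163423)–(0.115, 1.4203, 0)  len=0.2162
  (v6,v10,v7) [+-+] → (0.115, 1.4203, 0)–(0.115, 1.60801, -0.216739)  len=0.2867
  (v7,v10,v11) [+--] → (0.115, 1.60801, -0.216739)–(0.115, 1.7927, -0.43)  len=0.2821
  (v7,v11,v4) [+-+] → (0.115, 1.7927, -0.43)–(0.115, 1.98012, -0.213589)  len=0.2863
  (v4,v11,v8) [+--] → (0.115, 1.98012, -0.213589)–(0.115, 2.1651, 0)  len=0.2826
  (v16,v20,v17) [-+-] → (0.115, -2.1651, 0)–(0.115, -1.98012, 0.213589)  len=0.2826
  (v17,v20,v21) [-++] → (0.115, -1.98012, 0.213589)–(0.115, -1.7927, 0.43)  len=0.2863
  (v17,v21,v18) [-+-] → (0.115, -1.7927, 0.43)–(0.115, -1.60801, 0.216739)  len=0.2821
  (v18,v21,v22) [-++] → (0.115, -1.60801, 0.216739)–(0.115, -1.4203, 0)  len=0.2867
  (v18,v22,v19) [-+-] → (0.115, -1.4203, 0)–(0.115, -1.56183, -0.163423)  len=0.2162
  (v19,v22,v23) [-++] → (0.115, -1.56183, -0.163423)–(0.115, -1.7927, -0.43)  len=0.3527
  (v19,v23,v16) [-+-] → (0.115, -1.7927, -0.43)–(0.115, -1.94264, -0.256871)  len=0.2290
  (v16,v23,v20) [-++] → (0.115, -1.94264, -0.256871)–(0.115, -2.1651, 0)  len=0.3398

Chained into 2 loop(s):
  loop 1: 8 segments, perimeter = 2.2754
  loop 2: 8 segments, perimeter = 2.2754
Total perimeter = 4.551

loops=2 perimeter=4.551


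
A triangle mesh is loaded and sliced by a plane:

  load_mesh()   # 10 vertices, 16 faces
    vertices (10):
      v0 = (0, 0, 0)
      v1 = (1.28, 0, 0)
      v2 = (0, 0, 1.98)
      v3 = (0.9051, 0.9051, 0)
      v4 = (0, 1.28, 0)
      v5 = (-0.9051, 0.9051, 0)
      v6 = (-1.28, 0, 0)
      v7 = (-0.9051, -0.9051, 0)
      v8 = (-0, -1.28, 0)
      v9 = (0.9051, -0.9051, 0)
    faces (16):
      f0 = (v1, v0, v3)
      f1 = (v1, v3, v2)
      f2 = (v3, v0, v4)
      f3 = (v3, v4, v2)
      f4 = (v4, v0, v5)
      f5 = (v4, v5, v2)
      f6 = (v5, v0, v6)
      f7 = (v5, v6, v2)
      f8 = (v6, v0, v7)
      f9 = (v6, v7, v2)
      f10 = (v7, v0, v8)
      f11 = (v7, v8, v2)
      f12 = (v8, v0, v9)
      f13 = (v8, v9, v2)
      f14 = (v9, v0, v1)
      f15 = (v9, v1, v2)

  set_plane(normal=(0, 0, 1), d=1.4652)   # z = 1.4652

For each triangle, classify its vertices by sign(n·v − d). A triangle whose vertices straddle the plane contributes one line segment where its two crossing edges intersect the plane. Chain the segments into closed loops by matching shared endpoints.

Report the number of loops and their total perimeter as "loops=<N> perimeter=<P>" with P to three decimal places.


loops=1 perimeter=2.038

Straddling triangles (8 of 16):
  (v1,v3,v2) [--+] → (0.235326, 0.235326, 1.4652)–(0.3328, 0, 1.4652)  len=0.2547
  (v3,v4,v2) [--+] → (0, 0.3328, 1.4652)–(0.235326, 0.235326, 1.4652)  len=0.2547
  (v4,v5,v2) [--+] → (-0.235326, 0.235326, 1.4652)–(0, 0.3328, 1.4652)  len=0.2547
  (v5,v6,v2) [--+] → (-0.3328, 0, 1.4652)–(-0.235326, 0.235326, 1.4652)  len=0.2547
  (v6,v7,v2) [--+] → (-0.235326, -0.235326, 1.4652)–(-0.3328, 0, 1.4652)  len=0.2547
  (v7,v8,v2) [--+] → (0, -0.3328, 1.4652)–(-0.235326, -0.235326, 1.4652)  len=0.2547
  (v8,v9,v2) [--+] → (0.235326, -0.235326, 1.4652)–(0, -0.3328, 1.4652)  len=0.2547
  (v9,v1,v2) [--+] → (0.3328, 0, 1.4652)–(0.235326, -0.235326, 1.4652)  len=0.2547

Chained into 1 loop(s):
  loop 1: 8 segments, perimeter = 2.0377
Total perimeter = 2.038


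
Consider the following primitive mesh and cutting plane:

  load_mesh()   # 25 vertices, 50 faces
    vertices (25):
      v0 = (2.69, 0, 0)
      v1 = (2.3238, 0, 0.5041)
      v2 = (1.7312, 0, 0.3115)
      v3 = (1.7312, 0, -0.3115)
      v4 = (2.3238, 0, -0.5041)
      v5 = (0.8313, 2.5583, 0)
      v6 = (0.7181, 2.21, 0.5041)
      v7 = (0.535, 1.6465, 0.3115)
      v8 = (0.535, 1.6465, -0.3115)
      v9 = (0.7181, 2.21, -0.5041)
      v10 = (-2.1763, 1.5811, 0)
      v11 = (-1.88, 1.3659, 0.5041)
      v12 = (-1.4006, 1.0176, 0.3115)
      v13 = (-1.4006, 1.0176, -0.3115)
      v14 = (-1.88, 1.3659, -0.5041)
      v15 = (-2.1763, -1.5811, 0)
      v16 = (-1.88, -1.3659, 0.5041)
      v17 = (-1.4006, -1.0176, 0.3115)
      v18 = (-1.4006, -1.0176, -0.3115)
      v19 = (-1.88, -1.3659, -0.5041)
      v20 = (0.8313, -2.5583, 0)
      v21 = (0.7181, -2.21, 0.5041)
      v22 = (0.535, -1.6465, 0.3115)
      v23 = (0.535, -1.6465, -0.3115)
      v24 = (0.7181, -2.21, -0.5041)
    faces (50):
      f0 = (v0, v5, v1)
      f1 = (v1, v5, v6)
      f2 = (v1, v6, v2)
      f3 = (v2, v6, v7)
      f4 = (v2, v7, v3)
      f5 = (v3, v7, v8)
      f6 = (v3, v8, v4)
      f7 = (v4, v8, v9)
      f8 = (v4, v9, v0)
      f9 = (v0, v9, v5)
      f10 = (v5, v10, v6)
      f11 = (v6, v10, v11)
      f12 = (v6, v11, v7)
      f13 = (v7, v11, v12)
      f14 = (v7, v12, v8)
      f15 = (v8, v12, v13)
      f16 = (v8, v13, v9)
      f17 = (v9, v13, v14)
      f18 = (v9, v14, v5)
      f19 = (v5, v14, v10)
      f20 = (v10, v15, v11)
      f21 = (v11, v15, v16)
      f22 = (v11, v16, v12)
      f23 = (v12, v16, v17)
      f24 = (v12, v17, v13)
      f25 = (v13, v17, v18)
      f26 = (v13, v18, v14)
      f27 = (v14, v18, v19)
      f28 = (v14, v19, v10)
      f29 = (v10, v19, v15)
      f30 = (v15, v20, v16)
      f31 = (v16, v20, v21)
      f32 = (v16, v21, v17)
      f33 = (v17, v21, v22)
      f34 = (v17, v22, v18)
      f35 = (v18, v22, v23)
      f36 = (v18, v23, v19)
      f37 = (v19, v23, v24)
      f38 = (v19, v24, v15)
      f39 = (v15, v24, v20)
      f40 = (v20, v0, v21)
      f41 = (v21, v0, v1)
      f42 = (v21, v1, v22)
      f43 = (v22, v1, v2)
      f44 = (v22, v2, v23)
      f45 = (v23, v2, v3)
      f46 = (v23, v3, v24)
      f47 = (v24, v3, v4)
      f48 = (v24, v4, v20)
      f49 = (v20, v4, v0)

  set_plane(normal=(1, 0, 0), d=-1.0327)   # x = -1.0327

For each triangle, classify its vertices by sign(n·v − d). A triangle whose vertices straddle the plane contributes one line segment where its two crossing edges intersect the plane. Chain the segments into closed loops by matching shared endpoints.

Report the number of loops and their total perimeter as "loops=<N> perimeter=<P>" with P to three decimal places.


loops=2 perimeter=5.775

Straddling triangles (20 of 50):
  (v5,v10,v6) [+-+] → (-1.0327, 1.95267, 0)–(-1.0327, 1.82958, 0.199174)  len=0.2341
  (v6,v10,v11) [+--] → (-1.0327, 1.82958, 0.199174)–(-1.0327, 1.64118, 0.5041)  len=0.3584
  (v6,v11,v7) [+-+] → (-1.0327, 1.64118, 0.5041)–(-1.0327, 1.46435, 0.436527)  len=0.1893
  (v7,v11,v12) [+--] → (-1.0327, 1.46435, 0.436527)–(-1.0327, 1.13714, 0.3115)  len=0.3503
  (v7,v12,v8) [+-+] → (-1.0327, 1.13714, 0.3115)–(-1.0327, 1.13714, 0.193086)  len=0.1184
  (v8,v12,v13) [+--] → (-1.0327, 1.13714, 0.193086)–(-1.0327, 1.13714, -0.3115)  len=0.5046
  (v8,v13,v9) [+-+] → (-1.0327, 1.13714, -0.3115)–(-1.0327, 1.22465, -0.344944)  len=0.0937
  (v9,v13,v14) [+--] → (-1.0327, 1.22465, -0.344944)–(-1.0327, 1.64118, -0.5041)  len=0.4459
  (v9,v14,v5) [+-+] → (-1.0327, 1.64118, -0.5041)–(-1.0327, 1.73853, -0.346565)  len=0.1852
  (v5,v14,v10) [+--] → (-1.0327, 1.73853, -0.346565)–(-1.0327, 1.95267, 0)  len=0.4074
  (v15,v20,v16) [-+-] → (-1.0327, -1.95267, 0)–(-1.0327, -1.73853, 0.346565)  len=0.4074
  (v16,v20,v21) [-++] → (-1.0327, -1.73853, 0.346565)–(-1.0327, -1.64118, 0.5041)  len=0.1852
  (v16,v21,v17) [-+-] → (-1.0327, -1.64118, 0.5041)–(-1.0327, -1.22465, 0.344944)  len=0.4459
  (v17,v21,v22) [-++] → (-1.0327, -1.22465, 0.344944)–(-1.0327, -1.13714, 0.3115)  len=0.0937
  (v17,v22,v18) [-+-] → (-1.0327, -1.13714, 0.3115)–(-1.0327, -1.13714, -0.193086)  len=0.5046
  (v18,v22,v23) [-++] → (-1.0327, -1.13714, -0.193086)–(-1.0327, -1.13714, -0.3115)  len=0.1184
  (v18,v23,v19) [-+-] → (-1.0327, -1.13714, -0.3115)–(-1.0327, -1.46435, -0.436527)  len=0.3503
  (v19,v23,v24) [-++] → (-1.0327, -1.46435, -0.436527)–(-1.0327, -1.64118, -0.5041)  len=0.1893
  (v19,v24,v15) [-+-] → (-1.0327, -1.64118, -0.5041)–(-1.0327, -1.82958, -0.199174)  len=0.3584
  (v15,v24,v20) [-++] → (-1.0327, -1.82958, -0.199174)–(-1.0327, -1.95267, 0)  len=0.2341

Chained into 2 loop(s):
  loop 1: 10 segments, perimeter = 2.8873
  loop 2: 10 segments, perimeter = 2.8873
Total perimeter = 5.775


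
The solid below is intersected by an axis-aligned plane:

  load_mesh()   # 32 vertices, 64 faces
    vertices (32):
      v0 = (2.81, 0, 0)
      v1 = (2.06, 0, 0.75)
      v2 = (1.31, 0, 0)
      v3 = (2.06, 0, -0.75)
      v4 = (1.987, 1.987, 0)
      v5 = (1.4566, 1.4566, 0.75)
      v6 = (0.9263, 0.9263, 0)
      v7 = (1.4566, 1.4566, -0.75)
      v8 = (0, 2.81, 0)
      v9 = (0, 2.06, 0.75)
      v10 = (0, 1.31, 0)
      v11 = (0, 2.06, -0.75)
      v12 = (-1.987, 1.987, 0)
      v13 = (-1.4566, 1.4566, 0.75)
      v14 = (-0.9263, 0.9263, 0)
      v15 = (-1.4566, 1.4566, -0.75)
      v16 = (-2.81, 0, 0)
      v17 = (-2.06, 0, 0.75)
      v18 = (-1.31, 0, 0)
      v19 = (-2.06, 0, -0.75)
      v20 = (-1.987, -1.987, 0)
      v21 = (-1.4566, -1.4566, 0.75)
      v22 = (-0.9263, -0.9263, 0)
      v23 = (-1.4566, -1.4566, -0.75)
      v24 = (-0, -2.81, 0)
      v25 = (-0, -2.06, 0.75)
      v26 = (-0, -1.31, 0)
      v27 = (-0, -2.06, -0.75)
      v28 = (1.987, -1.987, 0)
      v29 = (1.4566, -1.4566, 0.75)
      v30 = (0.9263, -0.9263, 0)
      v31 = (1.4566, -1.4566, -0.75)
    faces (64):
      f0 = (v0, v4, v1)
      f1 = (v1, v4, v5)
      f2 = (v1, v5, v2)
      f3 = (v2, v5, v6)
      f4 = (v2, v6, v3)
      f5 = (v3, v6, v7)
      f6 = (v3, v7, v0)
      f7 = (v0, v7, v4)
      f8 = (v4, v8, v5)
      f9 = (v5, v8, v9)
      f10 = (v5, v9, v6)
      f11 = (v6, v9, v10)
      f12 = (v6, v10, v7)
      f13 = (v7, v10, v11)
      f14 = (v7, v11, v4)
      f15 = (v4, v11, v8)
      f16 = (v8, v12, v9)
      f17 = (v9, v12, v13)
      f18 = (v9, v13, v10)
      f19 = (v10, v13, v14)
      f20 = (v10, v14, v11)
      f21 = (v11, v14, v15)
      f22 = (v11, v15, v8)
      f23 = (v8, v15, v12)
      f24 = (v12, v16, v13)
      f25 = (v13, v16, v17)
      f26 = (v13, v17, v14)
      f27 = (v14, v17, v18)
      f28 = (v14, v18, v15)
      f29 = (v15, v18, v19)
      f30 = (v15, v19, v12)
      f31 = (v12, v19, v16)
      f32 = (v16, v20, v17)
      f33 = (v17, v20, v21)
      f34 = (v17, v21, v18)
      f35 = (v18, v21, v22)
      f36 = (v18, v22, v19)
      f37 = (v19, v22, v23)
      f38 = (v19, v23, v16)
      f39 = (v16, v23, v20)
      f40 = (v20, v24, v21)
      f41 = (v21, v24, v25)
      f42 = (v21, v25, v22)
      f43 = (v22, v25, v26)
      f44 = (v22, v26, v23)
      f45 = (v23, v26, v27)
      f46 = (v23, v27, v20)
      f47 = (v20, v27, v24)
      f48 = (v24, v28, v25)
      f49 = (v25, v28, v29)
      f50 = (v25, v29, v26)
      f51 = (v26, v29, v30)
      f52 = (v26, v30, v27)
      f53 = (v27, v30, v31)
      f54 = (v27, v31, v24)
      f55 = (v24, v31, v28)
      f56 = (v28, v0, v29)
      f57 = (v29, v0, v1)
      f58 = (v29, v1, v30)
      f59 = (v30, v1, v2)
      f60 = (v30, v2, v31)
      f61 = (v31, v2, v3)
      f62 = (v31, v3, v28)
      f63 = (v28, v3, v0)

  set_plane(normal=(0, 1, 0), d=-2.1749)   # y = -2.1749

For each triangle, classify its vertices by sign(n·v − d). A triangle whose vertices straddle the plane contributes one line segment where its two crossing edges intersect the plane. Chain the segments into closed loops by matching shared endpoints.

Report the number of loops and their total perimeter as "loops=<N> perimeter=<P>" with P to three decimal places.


loops=1 perimeter=6.639

Straddling triangles (6 of 64):
  (v20,v24,v21) [+-+] → (-1.53335, -2.1749, 0)–(-0.683528, -2.1749, 0.351947)  len=0.9198
  (v21,v24,v25) [+-+] → (-0.683528, -2.1749, 0.351947)–(0, -2.1749, 0.6351)  len=0.7399
  (v20,v27,v24) [++-] → (0, -2.1749, -0.6351)–(-1.53335, -2.1749, 0)  len=1.6597
  (v24,v28,v25) [-++] → (1.53335, -2.1749, 0)–(0, -2.1749, 0.6351)  len=1.6597
  (v27,v31,v24) [++-] → (0.683528, -2.1749, -0.351947)–(0, -2.1749, -0.6351)  len=0.7399
  (v24,v31,v28) [-++] → (0.683528, -2.1749, -0.351947)–(1.53335, -2.1749, 0)  len=0.9198

Chained into 1 loop(s):
  loop 1: 6 segments, perimeter = 6.6387
Total perimeter = 6.639


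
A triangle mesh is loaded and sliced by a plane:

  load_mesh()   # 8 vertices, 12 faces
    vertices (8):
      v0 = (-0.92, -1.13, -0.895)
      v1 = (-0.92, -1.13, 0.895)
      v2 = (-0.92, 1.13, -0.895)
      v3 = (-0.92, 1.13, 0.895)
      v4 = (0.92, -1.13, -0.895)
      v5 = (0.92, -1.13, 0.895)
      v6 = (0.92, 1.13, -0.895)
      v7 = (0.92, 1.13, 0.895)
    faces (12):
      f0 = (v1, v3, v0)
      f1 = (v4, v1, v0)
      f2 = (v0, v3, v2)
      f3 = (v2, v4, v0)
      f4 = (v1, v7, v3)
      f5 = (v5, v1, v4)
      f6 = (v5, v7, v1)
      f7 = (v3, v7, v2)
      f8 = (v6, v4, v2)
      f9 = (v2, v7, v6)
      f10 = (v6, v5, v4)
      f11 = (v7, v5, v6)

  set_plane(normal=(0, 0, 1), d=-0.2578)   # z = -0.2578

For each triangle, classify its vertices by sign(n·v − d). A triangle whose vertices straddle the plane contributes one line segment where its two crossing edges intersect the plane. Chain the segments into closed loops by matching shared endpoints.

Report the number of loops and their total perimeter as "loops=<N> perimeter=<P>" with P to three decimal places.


loops=1 perimeter=8.200

Straddling triangles (8 of 12):
  (v1,v3,v0) [++-] → (-0.92, -0.325491, -0.2578)–(-0.92, -1.13, -0.2578)  len=0.8045
  (v4,v1,v0) [-+-] → (0.265001, -1.13, -0.2578)–(-0.92, -1.13, -0.2578)  len=1.1850
  (v0,v3,v2) [-+-] → (-0.92, -0.325491, -0.2578)–(-0.92, 1.13, -0.2578)  len=1.4555
  (v5,v1,v4) [++-] → (0.265001, -1.13, -0.2578)–(0.92, -1.13, -0.2578)  len=0.6550
  (v3,v7,v2) [++-] → (-0.265001, 1.13, -0.2578)–(-0.92, 1.13, -0.2578)  len=0.6550
  (v2,v7,v6) [-+-] → (-0.265001, 1.13, -0.2578)–(0.92, 1.13, -0.2578)  len=1.1850
  (v6,v5,v4) [-+-] → (0.92, 0.325491, -0.2578)–(0.92, -1.13, -0.2578)  len=1.4555
  (v7,v5,v6) [++-] → (0.92, 0.325491, -0.2578)–(0.92, 1.13, -0.2578)  len=0.8045

Chained into 1 loop(s):
  loop 1: 8 segments, perimeter = 8.2000
Total perimeter = 8.200


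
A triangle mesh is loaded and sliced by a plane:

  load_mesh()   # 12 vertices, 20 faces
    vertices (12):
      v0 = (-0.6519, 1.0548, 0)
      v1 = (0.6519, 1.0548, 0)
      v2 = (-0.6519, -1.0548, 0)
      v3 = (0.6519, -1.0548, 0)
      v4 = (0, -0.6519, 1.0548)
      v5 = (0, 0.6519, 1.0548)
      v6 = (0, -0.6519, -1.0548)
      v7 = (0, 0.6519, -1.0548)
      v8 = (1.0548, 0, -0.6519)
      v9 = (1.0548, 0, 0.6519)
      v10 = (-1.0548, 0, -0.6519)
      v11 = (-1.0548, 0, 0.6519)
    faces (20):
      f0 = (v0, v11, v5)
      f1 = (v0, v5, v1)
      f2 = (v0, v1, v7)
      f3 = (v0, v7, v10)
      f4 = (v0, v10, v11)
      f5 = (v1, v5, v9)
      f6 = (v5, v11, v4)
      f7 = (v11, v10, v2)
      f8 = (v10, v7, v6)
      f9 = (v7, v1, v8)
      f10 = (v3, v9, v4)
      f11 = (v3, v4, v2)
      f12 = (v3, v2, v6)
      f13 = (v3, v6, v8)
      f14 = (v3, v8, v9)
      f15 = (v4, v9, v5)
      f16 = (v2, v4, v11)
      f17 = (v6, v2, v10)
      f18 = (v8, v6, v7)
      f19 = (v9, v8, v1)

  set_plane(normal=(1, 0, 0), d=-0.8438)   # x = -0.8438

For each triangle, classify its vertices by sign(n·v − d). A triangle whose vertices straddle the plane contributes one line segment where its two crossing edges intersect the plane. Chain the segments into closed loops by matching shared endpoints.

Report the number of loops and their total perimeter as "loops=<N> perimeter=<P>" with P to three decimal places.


loops=1 perimeter=4.151

Straddling triangles (8 of 20):
  (v0,v11,v5) [+-+] → (-0.8438, 0.552402, 0.310498)–(-0.8438, 0.130405, 0.732495)  len=0.5968
  (v0,v7,v10) [++-] → (-0.8438, 0.130405, -0.732495)–(-0.8438, 0.552402, -0.310498)  len=0.5968
  (v0,v10,v11) [+--] → (-0.8438, 0.552402, -0.310498)–(-0.8438, 0.552402, 0.310498)  len=0.6210
  (v5,v11,v4) [+-+] → (-0.8438, 0.130405, 0.732495)–(-0.8438, -0.130405, 0.732495)  len=0.2608
  (v11,v10,v2) [--+] → (-0.8438, -0.552402, -0.310498)–(-0.8438, -0.552402, 0.310498)  len=0.6210
  (v10,v7,v6) [-++] → (-0.8438, 0.130405, -0.732495)–(-0.8438, -0.130405, -0.732495)  len=0.2608
  (v2,v4,v11) [++-] → (-0.8438, -0.130405, 0.732495)–(-0.8438, -0.552402, 0.310498)  len=0.5968
  (v6,v2,v10) [++-] → (-0.8438, -0.552402, -0.310498)–(-0.8438, -0.130405, -0.732495)  len=0.5968

Chained into 1 loop(s):
  loop 1: 8 segments, perimeter = 4.1508
Total perimeter = 4.151


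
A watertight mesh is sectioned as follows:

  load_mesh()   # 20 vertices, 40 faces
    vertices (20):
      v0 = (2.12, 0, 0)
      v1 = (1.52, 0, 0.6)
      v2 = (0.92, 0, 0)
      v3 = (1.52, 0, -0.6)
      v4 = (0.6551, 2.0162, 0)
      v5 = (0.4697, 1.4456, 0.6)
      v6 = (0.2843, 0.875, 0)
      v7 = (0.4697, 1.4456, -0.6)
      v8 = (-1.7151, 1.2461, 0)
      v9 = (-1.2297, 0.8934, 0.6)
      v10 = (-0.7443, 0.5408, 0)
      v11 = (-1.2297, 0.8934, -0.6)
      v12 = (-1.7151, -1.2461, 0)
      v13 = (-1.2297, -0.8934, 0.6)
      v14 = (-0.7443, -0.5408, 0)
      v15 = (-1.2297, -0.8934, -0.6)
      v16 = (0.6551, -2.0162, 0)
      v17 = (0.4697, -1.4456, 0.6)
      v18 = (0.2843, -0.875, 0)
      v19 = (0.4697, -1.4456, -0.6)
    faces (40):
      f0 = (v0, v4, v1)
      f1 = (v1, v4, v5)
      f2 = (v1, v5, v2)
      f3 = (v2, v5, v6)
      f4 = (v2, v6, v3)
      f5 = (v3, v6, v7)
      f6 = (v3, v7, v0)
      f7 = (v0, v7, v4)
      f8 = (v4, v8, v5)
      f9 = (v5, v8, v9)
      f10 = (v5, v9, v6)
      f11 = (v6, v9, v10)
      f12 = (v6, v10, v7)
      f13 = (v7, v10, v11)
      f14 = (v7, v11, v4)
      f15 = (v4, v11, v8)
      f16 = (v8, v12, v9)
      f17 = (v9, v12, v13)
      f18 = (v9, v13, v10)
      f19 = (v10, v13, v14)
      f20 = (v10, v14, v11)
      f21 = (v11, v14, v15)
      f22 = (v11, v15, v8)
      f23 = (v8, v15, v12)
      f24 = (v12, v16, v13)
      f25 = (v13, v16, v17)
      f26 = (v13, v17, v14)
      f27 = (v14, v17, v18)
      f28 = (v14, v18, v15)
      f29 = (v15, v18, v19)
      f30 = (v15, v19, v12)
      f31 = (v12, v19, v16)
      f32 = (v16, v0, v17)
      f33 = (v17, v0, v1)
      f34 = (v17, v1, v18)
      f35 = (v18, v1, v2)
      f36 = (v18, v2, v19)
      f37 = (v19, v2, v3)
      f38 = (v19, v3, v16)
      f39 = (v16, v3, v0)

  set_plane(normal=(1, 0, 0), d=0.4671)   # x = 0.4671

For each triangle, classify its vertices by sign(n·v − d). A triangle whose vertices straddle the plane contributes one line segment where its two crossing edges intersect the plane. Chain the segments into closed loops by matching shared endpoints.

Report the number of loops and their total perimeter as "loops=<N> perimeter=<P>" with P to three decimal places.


loops=2 perimeter=7.221

Straddling triangles (20 of 40):
  (v2,v5,v6) [++-] → (0.4671, 1.4376, 0.591586)–(0.4671, 0.623388, 0)  len=1.0064
  (v2,v6,v3) [+-+] → (0.4671, 0.623388, 0)–(0.4671, 0.745559, -0.0887594)  len=0.1510
  (v3,v6,v7) [+-+] → (0.4671, 0.745559, -0.0887594)–(0.4671, 1.4376, -0.591586)  len=0.8554
  (v4,v8,v5) [+-+] → (0.4671, 1.95512, 0)–(0.4671, 1.44536, 0.599286)  len=0.7868
  (v5,v8,v9) [+--] → (0.4671, 1.44536, 0.599286)–(0.4671, 1.44476, 0.6)  len=0.0009
  (v5,v9,v6) [+--] → (0.4671, 1.44476, 0.6)–(0.4671, 1.4376, 0.591586)  len=0.0110
  (v6,v10,v7) [--+] → (0.4671, 1.44366, -0.598715)–(0.4671, 1.4376, -0.591586)  len=0.0094
  (v7,v10,v11) [+--] → (0.4671, 1.44366, -0.598715)–(0.4671, 1.44476, -0.6)  len=0.0017
  (v7,v11,v4) [+-+] → (0.4671, 1.44476, -0.6)–(0.4671, 1.90421, -0.0598472)  len=0.7091
  (v4,v11,v8) [+--] → (0.4671, 1.90421, -0.0598472)–(0.4671, 1.95512, 0)  len=0.0786
  (v12,v16,v13) [-+-] → (0.4671, -1.95512, 0)–(0.4671, -1.90421, 0.0598472)  len=0.0786
  (v13,v16,v17) [-++] → (0.4671, -1.90421, 0.0598472)–(0.4671, -1.44476, 0.6)  len=0.7091
  (v13,v17,v14) [-+-] → (0.4671, -1.44476, 0.6)–(0.4671, -1.44366, 0.598715)  len=0.0017
  (v14,v17,v18) [-+-] → (0.4671, -1.44366, 0.598715)–(0.4671, -1.4376, 0.591586)  len=0.0094
  (v15,v18,v19) [--+] → (0.4671, -1.4376, -0.591586)–(0.4671, -1.44476, -0.6)  len=0.0110
  (v15,v19,v12) [-+-] → (0.4671, -1.44476, -0.6)–(0.4671, -1.44536, -0.599286)  len=0.0009
  (v12,v19,v16) [-++] → (0.4671, -1.44536, -0.599286)–(0.4671, -1.95512, 0)  len=0.7868
  (v17,v1,v18) [++-] → (0.4671, -0.745559, 0.0887594)–(0.4671, -1.4376, 0.591586)  len=0.8554
  (v18,v1,v2) [-++] → (0.4671, -0.745559, 0.0887594)–(0.4671, -0.623388, 0)  len=0.1510
  (v18,v2,v19) [-++] → (0.4671, -0.623388, 0)–(0.4671, -1.4376, -0.591586)  len=1.0064

Chained into 2 loop(s):
  loop 1: 10 segments, perimeter = 3.6104
  loop 2: 10 segments, perimeter = 3.6104
Total perimeter = 7.221


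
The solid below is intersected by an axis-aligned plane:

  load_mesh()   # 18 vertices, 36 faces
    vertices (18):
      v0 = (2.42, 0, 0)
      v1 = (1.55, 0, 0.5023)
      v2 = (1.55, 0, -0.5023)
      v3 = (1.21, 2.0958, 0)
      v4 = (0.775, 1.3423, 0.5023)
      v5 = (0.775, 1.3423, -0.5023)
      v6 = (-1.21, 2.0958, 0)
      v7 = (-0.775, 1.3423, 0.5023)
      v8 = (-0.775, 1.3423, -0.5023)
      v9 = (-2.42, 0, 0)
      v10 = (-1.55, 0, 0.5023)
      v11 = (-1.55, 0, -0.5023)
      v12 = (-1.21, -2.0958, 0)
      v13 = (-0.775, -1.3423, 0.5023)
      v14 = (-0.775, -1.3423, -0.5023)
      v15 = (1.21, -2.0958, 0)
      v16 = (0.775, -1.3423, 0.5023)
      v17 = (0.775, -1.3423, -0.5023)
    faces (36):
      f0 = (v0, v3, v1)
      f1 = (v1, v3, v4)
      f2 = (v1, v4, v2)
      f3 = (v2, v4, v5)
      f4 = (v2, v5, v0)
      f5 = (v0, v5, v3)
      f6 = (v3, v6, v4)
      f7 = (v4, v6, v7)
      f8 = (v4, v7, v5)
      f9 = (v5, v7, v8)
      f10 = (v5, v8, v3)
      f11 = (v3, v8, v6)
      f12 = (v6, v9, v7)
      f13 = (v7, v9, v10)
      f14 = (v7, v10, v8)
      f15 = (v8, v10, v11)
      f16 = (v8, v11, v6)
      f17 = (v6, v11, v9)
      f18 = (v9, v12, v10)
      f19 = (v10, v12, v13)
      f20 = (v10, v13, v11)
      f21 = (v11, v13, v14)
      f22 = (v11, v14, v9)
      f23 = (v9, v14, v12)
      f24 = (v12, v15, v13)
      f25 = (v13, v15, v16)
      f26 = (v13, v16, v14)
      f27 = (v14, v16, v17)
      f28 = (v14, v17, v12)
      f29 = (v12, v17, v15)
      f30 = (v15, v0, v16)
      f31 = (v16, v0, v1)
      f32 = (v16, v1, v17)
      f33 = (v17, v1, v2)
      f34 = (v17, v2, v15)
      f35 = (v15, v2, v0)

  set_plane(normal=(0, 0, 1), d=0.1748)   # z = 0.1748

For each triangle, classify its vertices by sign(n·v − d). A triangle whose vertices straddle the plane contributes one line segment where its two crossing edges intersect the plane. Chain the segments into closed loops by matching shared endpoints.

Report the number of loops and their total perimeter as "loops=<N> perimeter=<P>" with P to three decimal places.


Straddling triangles (24 of 36):
  (v0,v3,v1) [--+] → (1.32832, 1.36646, 0.1748)–(2.11724, 0, 0.1748)  len=1.5779
  (v1,v3,v4) [+-+] → (1.32832, 1.36646, 0.1748)–(1.05862, 1.83358, 0.1748)  len=0.5394
  (v1,v4,v2) [++-] → (1.02765, 0.90471, 0.1748)–(1.55, 0, 0.1748)  len=1.0447
  (v2,v4,v5) [-+-] → (1.02765, 0.90471, 0.1748)–(0.775, 1.3423, 0.1748)  len=0.5053
  (v3,v6,v4) [--+] → (-0.519222, 1.83358, 0.1748)–(1.05862, 1.83358, 0.1748)  len=1.5778
  (v4,v6,v7) [+-+] → (-0.519222, 1.83358, 0.1748)–(-1.05862, 1.83358, 0.1748)  len=0.5394
  (v4,v7,v5) [++-] → (-0.269699, 1.3423, 0.1748)–(0.775, 1.3423, 0.1748)  len=1.0447
  (v5,v7,v8) [-+-] → (-0.269699, 1.3423, 0.1748)–(-0.775, 1.3423, 0.1748)  len=0.5053
  (v6,v9,v7) [--+] → (-1.84754, 0.467119, 0.1748)–(-1.05862, 1.83358, 0.1748)  len=1.5779
  (v7,v9,v10) [+-+] → (-1.84754, 0.467119, 0.1748)–(-2.11724, 0, 0.1748)  len=0.5394
  (v7,v10,v8) [++-] → (-1.29735, 0.43759, 0.1748)–(-0.775, 1.3423, 0.1748)  len=1.0447
  (v8,v10,v11) [-+-] → (-1.29735, 0.43759, 0.1748)–(-1.55, 0, 0.1748)  len=0.5053
  (v9,v12,v10) [--+] → (-1.32832, -1.36646, 0.1748)–(-2.11724, 0, 0.1748)  len=1.5779
  (v10,v12,v13) [+-+] → (-1.32832, -1.36646, 0.1748)–(-1.05862, -1.83358, 0.1748)  len=0.5394
  (v10,v13,v11) [++-] → (-1.02765, -0.90471, 0.1748)–(-1.55, 0, 0.1748)  len=1.0447
  (v11,v13,v14) [-+-] → (-1.02765, -0.90471, 0.1748)–(-0.775, -1.3423, 0.1748)  len=0.5053
  (v12,v15,v13) [--+] → (0.519222, -1.83358, 0.1748)–(-1.05862, -1.83358, 0.1748)  len=1.5778
  (v13,v15,v16) [+-+] → (0.519222, -1.83358, 0.1748)–(1.05862, -1.83358, 0.1748)  len=0.5394
  (v13,v16,v14) [++-] → (0.269699, -1.3423, 0.1748)–(-0.775, -1.3423, 0.1748)  len=1.0447
  (v14,v16,v17) [-+-] → (0.269699, -1.3423, 0.1748)–(0.775, -1.3423, 0.1748)  len=0.5053
  (v15,v0,v16) [--+] → (1.84754, -0.467119, 0.1748)–(1.05862, -1.83358, 0.1748)  len=1.5779
  (v16,v0,v1) [+-+] → (1.84754, -0.467119, 0.1748)–(2.11724, 0, 0.1748)  len=0.5394
  (v16,v1,v17) [++-] → (1.29735, -0.43759, 0.1748)–(0.775, -1.3423, 0.1748)  len=1.0447
  (v17,v1,v2) [-+-] → (1.29735, -0.43759, 0.1748)–(1.55, 0, 0.1748)  len=0.5053

Chained into 2 loop(s):
  loop 1: 12 segments, perimeter = 12.7034
  loop 2: 12 segments, perimeter = 9.2999
Total perimeter = 22.003

loops=2 perimeter=22.003
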